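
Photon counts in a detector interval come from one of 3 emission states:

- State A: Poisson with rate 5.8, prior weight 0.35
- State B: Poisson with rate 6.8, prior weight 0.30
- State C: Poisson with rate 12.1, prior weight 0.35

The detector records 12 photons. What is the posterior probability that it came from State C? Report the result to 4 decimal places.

The responsibility of component k is w_k f_k(x) divided by Σ_j w_j f_j(x).
Evaluate each component's likelihood at the observed value:
  p_A = 0.0091599
  p_B = 0.0227283
  p_C = 0.114321
Weight by the priors:
  w_A·p_A = 0.35 × 0.0091599 = 0.00320597
  w_B·p_B = 0.30 × 0.0227283 = 0.0068185
  w_C·p_C = 0.35 × 0.114321 = 0.0400122
Sum: 0.00320597 + 0.0068185 + 0.0400122 = 0.0500367
Responsibility of State C: 0.0400122 / 0.0500367 ≈ 0.7997

0.7997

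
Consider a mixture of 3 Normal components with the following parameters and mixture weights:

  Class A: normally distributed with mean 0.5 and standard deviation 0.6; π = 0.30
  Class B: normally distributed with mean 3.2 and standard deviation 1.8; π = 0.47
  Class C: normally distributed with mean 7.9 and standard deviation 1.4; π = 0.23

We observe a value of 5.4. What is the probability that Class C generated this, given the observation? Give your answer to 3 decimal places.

The responsibility of component k is π_k f_k(x) divided by Σ_j π_j f_j(x).
Evaluate each component's likelihood at the observed value:
  f_A = (1/(0.6·√(2π)))·exp(−(5.4−0.5)²/(2·0.6²)) = 0.664904·exp(-33.34722) = 2.18899e-15
  f_B = (1/(1.8·√(2π)))·exp(−(5.4−3.2)²/(2·1.8²)) = 0.221635·exp(-0.74691) = 0.105016
  f_C = (1/(1.4·√(2π)))·exp(−(5.4−7.9)²/(2·1.4²)) = 0.284959·exp(-1.59439) = 0.057856
Weight by the priors:
  π_A·f_A = 0.30 × 2.18899e-15 = 6.56698e-16
  π_B·f_B = 0.47 × 0.105016 = 0.0493577
  π_C·f_C = 0.23 × 0.057856 = 0.0133069
Evidence: 6.56698e-16 + 0.0493577 + 0.0133069 = 0.0626646
P(Class C | the observation) ≈ 0.212

0.212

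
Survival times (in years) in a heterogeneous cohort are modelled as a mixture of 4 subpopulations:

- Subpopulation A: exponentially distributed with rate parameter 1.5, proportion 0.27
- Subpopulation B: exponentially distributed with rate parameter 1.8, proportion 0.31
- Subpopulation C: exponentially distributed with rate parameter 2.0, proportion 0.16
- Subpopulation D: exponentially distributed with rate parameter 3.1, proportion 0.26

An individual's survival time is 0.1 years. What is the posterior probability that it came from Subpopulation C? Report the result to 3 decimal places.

0.157

Posterior ∝ prior × likelihood, so P(k | x) ∝ P(Z=k) f_k(x); normalise over all components.
Exponential densities:
  f_A = 1.5·e^(−1.5·0.1) = 1.5·e^(−0.1500) = 1.29106
  f_B = 1.8·e^(−1.8·0.1) = 1.8·e^(−0.1800) = 1.50349
  f_C = 2.0·e^(−2.0·0.1) = 2.0·e^(−0.2000) = 1.63746
  f_D = 3.1·e^(−3.1·0.1) = 3.1·e^(−0.3100) = 2.27369
Unnormalised posteriors:
  P(Z=A)·f_A = 0.27 × 1.29106 = 0.348587
  P(Z=B)·f_B = 0.31 × 1.50349 = 0.466081
  P(Z=C)·f_C = 0.16 × 1.63746 = 0.261994
  P(Z=D)·f_D = 0.26 × 2.27369 = 0.591158
Marginal: 0.348587 + 0.466081 + 0.261994 + 0.591158 = 1.66782
Responsibility of Subpopulation C: 0.261994 / 1.66782 ≈ 0.157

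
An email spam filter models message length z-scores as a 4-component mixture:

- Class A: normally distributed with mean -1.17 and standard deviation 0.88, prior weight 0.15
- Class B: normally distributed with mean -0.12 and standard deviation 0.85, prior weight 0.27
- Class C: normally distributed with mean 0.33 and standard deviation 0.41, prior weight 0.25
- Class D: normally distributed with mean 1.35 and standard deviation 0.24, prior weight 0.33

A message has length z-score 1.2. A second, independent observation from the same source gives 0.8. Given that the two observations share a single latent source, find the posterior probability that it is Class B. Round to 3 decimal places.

By Bayes' theorem, P(k | x) = P(Z=k) f_k(x) / Σ_j P(Z=j) f_j(x).
Since both observations come from the same component, the likelihood for component k is f_k(x₁)·f_k(x₂).
  L_A = [(1/(0.88·√(2π)))·exp(−(1.2−-1.17)²/(2·0.88²)) = 0.453344·exp(-3.62661) = 0.0120617] × [0.0369995] = 0.000446277
  L_B = [(1/(0.85·√(2π)))·exp(−(1.2−-0.12)²/(2·0.85²)) = 0.469344·exp(-1.20581) = 0.140544] × [0.26128] = 0.0367214
  L_C = [(1/(0.41·√(2π)))·exp(−(1.2−0.33)²/(2·0.41²)) = 0.973030·exp(-2.25134) = 0.102419] × [0.504398] = 0.0516601
  L_D = [(1/(0.24·√(2π)))·exp(−(1.2−1.35)²/(2·0.24²)) = 1.662260·exp(-0.19531) = 1.36734] × [0.120309] = 0.164503
Prior × likelihood for each component:
  P(Z=A)·L_A = 0.15 × 0.000446277 = 6.69415e-05
  P(Z=B)·L_B = 0.27 × 0.0367214 = 0.00991477
  P(Z=C)·L_C = 0.25 × 0.0516601 = 0.012915
  P(Z=D)·L_D = 0.33 × 0.164503 = 0.0542861
Evidence: 6.69415e-05 + 0.00991477 + 0.012915 + 0.0542861 = 0.0771828
Responsibility of Class B: 0.00991477 / 0.0771828 ≈ 0.128

0.128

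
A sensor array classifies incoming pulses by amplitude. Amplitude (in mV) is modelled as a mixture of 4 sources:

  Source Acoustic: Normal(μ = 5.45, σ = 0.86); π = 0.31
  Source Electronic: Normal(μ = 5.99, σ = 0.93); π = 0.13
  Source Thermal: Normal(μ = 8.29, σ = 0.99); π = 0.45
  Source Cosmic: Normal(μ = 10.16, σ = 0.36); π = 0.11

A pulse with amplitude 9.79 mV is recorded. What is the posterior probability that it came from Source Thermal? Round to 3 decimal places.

0.445

Apply Bayes' rule: the posterior for each component is proportional to its prior times its likelihood at x.
Normal densities:
  L_Acoustic = (1/(0.86·√(2π)))·exp(−(9.79−5.45)²/(2·0.86²)) = 0.463886·exp(-12.73364) = 1.36855e-06
  L_Electronic = (1/(0.93·√(2π)))·exp(−(9.79−5.99)²/(2·0.93²)) = 0.428970·exp(-8.34779) = 0.000101632
  L_Thermal = (1/(0.99·√(2π)))·exp(−(9.79−8.29)²/(2·0.99²)) = 0.402972·exp(-1.14784) = 0.127871
  L_Cosmic = (1/(0.36·√(2π)))·exp(−(9.79−10.16)²/(2·0.36²)) = 1.108173·exp(-0.52816) = 0.653475
Weight by the priors:
  π_Acoustic·L_Acoustic = 0.31 × 1.36855e-06 = 4.24252e-07
  π_Electronic·L_Electronic = 0.13 × 0.000101632 = 1.32121e-05
  π_Thermal·L_Thermal = 0.45 × 0.127871 = 0.0575421
  π_Cosmic·L_Cosmic = 0.11 × 0.653475 = 0.0718823
Normaliser: 4.24252e-07 + 1.32121e-05 + 0.0575421 + 0.0718823 = 0.129438
P(Source Thermal | x) ≈ 0.445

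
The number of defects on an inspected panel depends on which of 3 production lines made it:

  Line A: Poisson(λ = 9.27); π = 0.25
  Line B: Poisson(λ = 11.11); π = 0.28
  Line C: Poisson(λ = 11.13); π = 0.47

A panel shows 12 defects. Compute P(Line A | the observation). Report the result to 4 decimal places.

0.1927

The responsibility of component k is π_k f_k(x) divided by Σ_j π_j f_j(x).
Evaluate each component's likelihood at the observed value:
  f_A = 0.0791972
  f_B = 0.110464
  f_C = 0.110639
Unnormalised posteriors:
  π_A·f_A = 0.25 × 0.0791972 = 0.0197993
  π_B·f_B = 0.28 × 0.110464 = 0.0309299
  π_C·f_C = 0.47 × 0.110639 = 0.0520002
Evidence: 0.0197993 + 0.0309299 + 0.0520002 = 0.102729
Responsibility of Line A: 0.0197993 / 0.102729 ≈ 0.1927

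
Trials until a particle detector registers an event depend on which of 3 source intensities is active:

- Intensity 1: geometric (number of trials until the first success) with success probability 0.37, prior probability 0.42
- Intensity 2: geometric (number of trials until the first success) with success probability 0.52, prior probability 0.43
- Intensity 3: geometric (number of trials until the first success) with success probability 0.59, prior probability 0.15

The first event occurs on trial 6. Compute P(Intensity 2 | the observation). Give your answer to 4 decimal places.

0.2573

The responsibility of component k is π_k f_k(x) divided by Σ_j π_j f_j(x).
Geometric probabilities:
  L_1 = 0.0367202
  L_2 = 0.0132498
  L_3 = 0.00683552
Weight by the priors:
  π_1·L_1 = 0.42 × 0.0367202 = 0.0154225
  π_2·L_2 = 0.43 × 0.0132498 = 0.00569742
  π_3·L_3 = 0.15 × 0.00683552 = 0.00102533
Evidence: 0.0154225 + 0.00569742 + 0.00102533 = 0.0221452
P(Intensity 2 | x) = 0.00569742 / 0.0221452 ≈ 0.2573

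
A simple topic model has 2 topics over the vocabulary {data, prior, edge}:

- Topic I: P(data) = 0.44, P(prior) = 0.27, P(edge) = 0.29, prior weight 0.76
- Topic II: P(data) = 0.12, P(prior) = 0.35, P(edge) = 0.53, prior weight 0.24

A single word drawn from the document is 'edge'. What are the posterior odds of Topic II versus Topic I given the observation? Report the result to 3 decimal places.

Only the two components matter; the odds are (w_i f_i(x)) / (w_j f_j(x)).
Evaluate each component's likelihood at the observed value:
  L_I = P(edge | comp) = 0.29
  L_II = P(edge | comp) = 0.53
Odds = (0.24/0.76) × (0.53/0.29) = 0.315789 × 1.82759 ≈ 0.577

0.577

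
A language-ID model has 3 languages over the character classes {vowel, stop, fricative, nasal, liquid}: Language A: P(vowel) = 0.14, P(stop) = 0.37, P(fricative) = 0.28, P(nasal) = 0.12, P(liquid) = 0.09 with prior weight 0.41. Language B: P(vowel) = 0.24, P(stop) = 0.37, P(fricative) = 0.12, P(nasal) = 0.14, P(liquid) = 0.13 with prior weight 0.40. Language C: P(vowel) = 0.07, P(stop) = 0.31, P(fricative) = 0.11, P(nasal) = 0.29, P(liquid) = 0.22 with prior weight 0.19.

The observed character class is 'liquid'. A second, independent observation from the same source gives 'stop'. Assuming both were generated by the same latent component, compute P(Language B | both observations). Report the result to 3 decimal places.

Apply Bayes' rule: the posterior for each component is proportional to its prior times its likelihood at x.
Since both observations come from the same component, the likelihood for component k is f_k(x₁)·f_k(x₂).
  f_A = [0.09] × [0.37] = 0.0333
  f_B = [0.13] × [0.37] = 0.0481
  f_C = [0.22] × [0.31] = 0.0682
Prior × likelihood for each component:
  w_A·f_A = 0.41 × 0.0333 = 0.013653
  w_B·f_B = 0.40 × 0.0481 = 0.01924
  w_C·f_C = 0.19 × 0.0682 = 0.012958
Evidence: 0.013653 + 0.01924 + 0.012958 = 0.045851
Responsibility of Language B: 0.01924 / 0.045851 ≈ 0.420

0.420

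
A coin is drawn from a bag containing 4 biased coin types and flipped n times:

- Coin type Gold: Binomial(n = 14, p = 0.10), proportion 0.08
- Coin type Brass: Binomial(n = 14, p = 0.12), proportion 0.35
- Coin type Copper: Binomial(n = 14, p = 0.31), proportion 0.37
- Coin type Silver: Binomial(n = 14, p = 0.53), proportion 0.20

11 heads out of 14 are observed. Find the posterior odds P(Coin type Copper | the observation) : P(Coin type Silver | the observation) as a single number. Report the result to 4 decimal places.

Since P(k|x) ∝ π_k f_k(x), the posterior odds are π_i f_i(x) / (π_j f_j(x)).
Component likelihoods at x = 11 heads out of 14:
  f_Gold = C(14,11)·0.10^11·0.90^3 = 364·1e-11·0.729 = 2.65356e-09
  f_Brass = C(14,11)·0.12^11·0.88^3 = 364·7.43008e-11·0.681472 = 1.84308e-08
  f_Copper = C(14,11)·0.31^11·0.69^3 = 364·2.54085e-06·0.328509 = 0.000303828
  f_Silver = C(14,11)·0.53^11·0.47^3 = 364·0.000926904·0.103823 = 0.0350291
0.000112416 / 0.00700583 ≈ 0.0160

0.0160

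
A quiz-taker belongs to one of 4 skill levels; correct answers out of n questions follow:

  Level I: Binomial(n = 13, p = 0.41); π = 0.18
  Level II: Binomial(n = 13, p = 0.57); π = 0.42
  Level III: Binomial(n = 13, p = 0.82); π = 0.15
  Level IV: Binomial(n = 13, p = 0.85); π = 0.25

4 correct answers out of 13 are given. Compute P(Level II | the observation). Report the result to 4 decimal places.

0.3358

Apply Bayes' rule: the posterior for each component is proportional to its prior times its likelihood at x.
Evaluate each component's likelihood at the observed value:
  f_I = 0.175029
  f_II = 0.0379334
  f_III = 6.4123e-05
  f_IV = 1.43484e-05
Multiply by the mixture weights:
  π_I·f_I = 0.18 × 0.175029 = 0.0315052
  π_II·f_II = 0.42 × 0.0379334 = 0.015932
  π_III·f_III = 0.15 × 6.4123e-05 = 9.61845e-06
  π_IV·f_IV = 0.25 × 1.43484e-05 = 3.5871e-06
Denominator: 0.0315052 + 0.015932 + 9.61845e-06 + 3.5871e-06 = 0.0474504
Responsibility of Level II: 0.015932 / 0.0474504 ≈ 0.3358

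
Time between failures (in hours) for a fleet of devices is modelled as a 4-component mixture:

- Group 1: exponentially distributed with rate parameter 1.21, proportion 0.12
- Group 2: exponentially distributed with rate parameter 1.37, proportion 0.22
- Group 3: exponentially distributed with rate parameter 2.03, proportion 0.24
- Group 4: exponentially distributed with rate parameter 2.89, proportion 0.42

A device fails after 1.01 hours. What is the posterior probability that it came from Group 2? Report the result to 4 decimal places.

The responsibility of component k is P(Z=k) f_k(x) divided by Σ_j P(Z=j) f_j(x).
Component likelihoods at x = 1.01 hours:
  L_1 = 1.21·e^(−1.21·1.01) = 1.21·e^(−1.2221) = 0.356479
  L_2 = 1.37·e^(−1.37·1.01) = 1.37·e^(−1.3837) = 0.34339
  L_3 = 2.03·e^(−2.03·1.01) = 2.03·e^(−2.0503) = 0.261253
  L_4 = 2.89·e^(−2.89·1.01) = 2.89·e^(−2.9189) = 0.15604
Weight by the priors:
  P(Z=1)·L_1 = 0.12 × 0.356479 = 0.0427775
  P(Z=2)·L_2 = 0.22 × 0.34339 = 0.0755457
  P(Z=3)·L_3 = 0.24 × 0.261253 = 0.0627008
  P(Z=4)·L_4 = 0.42 × 0.15604 = 0.0655368
Marginal: 0.0427775 + 0.0755457 + 0.0627008 + 0.0655368 = 0.246561
P(Group 2 | 1.01 hours) ≈ 0.3064

0.3064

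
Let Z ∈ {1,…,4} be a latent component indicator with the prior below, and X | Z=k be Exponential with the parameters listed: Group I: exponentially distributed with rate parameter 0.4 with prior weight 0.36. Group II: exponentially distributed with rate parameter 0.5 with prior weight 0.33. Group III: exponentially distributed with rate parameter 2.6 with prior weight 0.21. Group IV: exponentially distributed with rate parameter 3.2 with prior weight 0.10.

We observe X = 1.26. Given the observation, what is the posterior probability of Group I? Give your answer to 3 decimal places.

Apply Bayes' rule: the posterior for each component is proportional to its prior times its likelihood at x.
Component likelihoods at x = 1.26:
  f_I = 0.241644
  f_II = 0.266296
  f_III = 0.0982256
  f_IV = 0.0567642
Prior × likelihood for each component:
  P(Z=I)·f_I = 0.36 × 0.241644 = 0.0869918
  P(Z=II)·f_II = 0.33 × 0.266296 = 0.0878776
  P(Z=III)·f_III = 0.21 × 0.0982256 = 0.0206274
  P(Z=IV)·f_IV = 0.10 × 0.0567642 = 0.00567642
Evidence: 0.0869918 + 0.0878776 + 0.0206274 + 0.00567642 = 0.201173
P(Group I | x) ≈ 0.432

0.432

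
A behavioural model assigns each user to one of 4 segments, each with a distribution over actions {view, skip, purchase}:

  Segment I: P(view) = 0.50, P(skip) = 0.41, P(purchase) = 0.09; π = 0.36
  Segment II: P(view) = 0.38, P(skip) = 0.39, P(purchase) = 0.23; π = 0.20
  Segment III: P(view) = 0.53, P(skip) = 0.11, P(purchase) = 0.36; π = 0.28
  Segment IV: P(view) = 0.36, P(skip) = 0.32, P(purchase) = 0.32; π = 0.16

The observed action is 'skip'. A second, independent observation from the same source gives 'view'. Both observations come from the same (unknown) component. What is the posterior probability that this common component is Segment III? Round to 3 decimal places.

The responsibility of component k is P(Z=k) f_k(x) divided by Σ_j P(Z=j) f_j(x).
Since both observations come from the same component, the likelihood for component k is f_k(x₁)·f_k(x₂).
  L_I = [0.41] × [0.5] = 0.205
  L_II = [0.39] × [0.38] = 0.1482
  L_III = [0.11] × [0.53] = 0.0583
  L_IV = [0.32] × [0.36] = 0.1152
Unnormalised posteriors:
  P(Z=I)·L_I = 0.36 × 0.205 = 0.0738
  P(Z=II)·L_II = 0.20 × 0.1482 = 0.02964
  P(Z=III)·L_III = 0.28 × 0.0583 = 0.016324
  P(Z=IV)·L_IV = 0.16 × 0.1152 = 0.018432
Sum: 0.0738 + 0.02964 + 0.016324 + 0.018432 = 0.138196
P(Segment III | data) ≈ 0.118

0.118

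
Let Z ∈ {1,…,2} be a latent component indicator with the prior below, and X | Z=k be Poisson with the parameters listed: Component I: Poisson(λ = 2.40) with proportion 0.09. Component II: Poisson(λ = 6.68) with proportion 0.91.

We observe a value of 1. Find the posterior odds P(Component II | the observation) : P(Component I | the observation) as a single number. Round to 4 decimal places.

Posterior odds = (π_i f_i(x)) / (π_j f_j(x)); the normalising sum cancels.
Poisson probabilities:
  p_I = 0.217723
  p_II = 0.0083886
Posterior odds = (π_II·p_II) / (π_I·p_I) = (0.91·0.0083886) / (0.09·0.217723) = 0.00763362 / 0.0195951 ≈ 0.3896

0.3896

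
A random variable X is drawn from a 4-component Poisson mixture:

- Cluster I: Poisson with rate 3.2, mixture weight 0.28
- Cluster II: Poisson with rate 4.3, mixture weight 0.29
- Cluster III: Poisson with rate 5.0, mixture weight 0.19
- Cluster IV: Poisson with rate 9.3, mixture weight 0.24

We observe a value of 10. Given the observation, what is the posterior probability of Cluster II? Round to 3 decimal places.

The responsibility of component k is P(Z=k) f_k(x) divided by Σ_j P(Z=j) f_j(x).
Poisson probabilities:
  p_I = e^(−3.2)·3.2^10/10! = 0.00126472
  p_II = e^(−4.3)·4.3^10/10! = 0.00808082
  p_III = e^(−5.0)·5.0^10/10! = 0.0181328
  p_IV = e^(−9.3)·9.3^10/10! = 0.121935
Weight by the priors:
  P(Z=I)·p_I = 0.28 × 0.00126472 = 0.000354122
  P(Z=II)·p_II = 0.29 × 0.00808082 = 0.00234344
  P(Z=III)·p_III = 0.19 × 0.0181328 = 0.00344523
  P(Z=IV)·p_IV = 0.24 × 0.121935 = 0.0292644
Marginal: 0.000354122 + 0.00234344 + 0.00344523 + 0.0292644 = 0.0354071
P(Cluster II | 10) ≈ 0.066

0.066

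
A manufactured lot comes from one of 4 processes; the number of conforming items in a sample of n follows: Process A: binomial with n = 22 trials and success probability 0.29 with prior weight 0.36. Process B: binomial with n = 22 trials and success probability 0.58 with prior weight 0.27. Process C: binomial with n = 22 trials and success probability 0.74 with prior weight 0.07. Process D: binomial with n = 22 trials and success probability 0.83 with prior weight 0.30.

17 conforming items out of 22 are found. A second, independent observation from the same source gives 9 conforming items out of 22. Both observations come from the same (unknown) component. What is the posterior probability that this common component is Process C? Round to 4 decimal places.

0.0253

The responsibility of component k is π_k f_k(x) divided by Σ_j π_j f_j(x).
Since both observations come from the same component, the likelihood for component k is f_k(x₁)·f_k(x₂).
  f_A = [3.44806e-06] × [0.0840744] = 2.89893e-07
  f_B = [0.032737] × [0.0467537] = 0.00153058
  f_C = [0.187207] × [0.000821225] = 0.000153739
  f_D = [0.157431] × [9.21005e-06] = 1.44994e-06
Multiply by the mixture weights:
  π_A·f_A = 0.36 × 2.89893e-07 = 1.04362e-07
  π_B·f_B = 0.27 × 0.00153058 = 0.000413256
  π_C·f_C = 0.07 × 0.000153739 = 1.07618e-05
  π_D·f_D = 0.30 × 1.44994e-06 = 4.34983e-07
Marginal: 1.04362e-07 + 0.000413256 + 1.07618e-05 + 4.34983e-07 = 0.000424557
P(Process C | x) ≈ 0.0253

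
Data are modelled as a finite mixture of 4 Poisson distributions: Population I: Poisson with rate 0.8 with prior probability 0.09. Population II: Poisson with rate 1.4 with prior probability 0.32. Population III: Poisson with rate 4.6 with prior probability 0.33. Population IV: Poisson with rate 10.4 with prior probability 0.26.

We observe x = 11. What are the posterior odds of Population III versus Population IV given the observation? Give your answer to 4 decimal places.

0.0531

Posterior odds = (π_i f_i(x)) / (π_j f_j(x)); the normalising sum cancels.
Component likelihoods at x = 11:
  L_I = 9.66938e-10
  L_II = 2.50173e-07
  L_III = 0.00491389
  L_IV = 0.117368
0.00162159 / 0.0305156 ≈ 0.0531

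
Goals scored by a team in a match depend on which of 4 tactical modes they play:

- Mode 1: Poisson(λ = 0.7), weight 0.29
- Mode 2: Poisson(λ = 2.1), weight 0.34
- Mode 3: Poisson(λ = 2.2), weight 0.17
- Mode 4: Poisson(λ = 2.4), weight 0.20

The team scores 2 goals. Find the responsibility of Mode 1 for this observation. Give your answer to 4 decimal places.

0.1569

Apply Bayes' rule: the posterior for each component is proportional to its prior times its likelihood at x.
Evaluate each component's likelihood at the observed value:
  p_1 = e^(−0.7)·0.7^2/2! = 0.121663
  p_2 = e^(−2.1)·2.1^2/2! = 0.270016
  p_3 = e^(−2.2)·2.2^2/2! = 0.268144
  p_4 = e^(−2.4)·2.4^2/2! = 0.261268
Prior × likelihood for each component:
  π_1·p_1 = 0.29 × 0.121663 = 0.0352824
  π_2·p_2 = 0.34 × 0.270016 = 0.0918056
  π_3·p_3 = 0.17 × 0.268144 = 0.0455844
  π_4·p_4 = 0.20 × 0.261268 = 0.0522535
Denominator: 0.0352824 + 0.0918056 + 0.0455844 + 0.0522535 = 0.224926
So the posterior for Mode 1 is 0.0352824 / 0.224926 ≈ 0.1569.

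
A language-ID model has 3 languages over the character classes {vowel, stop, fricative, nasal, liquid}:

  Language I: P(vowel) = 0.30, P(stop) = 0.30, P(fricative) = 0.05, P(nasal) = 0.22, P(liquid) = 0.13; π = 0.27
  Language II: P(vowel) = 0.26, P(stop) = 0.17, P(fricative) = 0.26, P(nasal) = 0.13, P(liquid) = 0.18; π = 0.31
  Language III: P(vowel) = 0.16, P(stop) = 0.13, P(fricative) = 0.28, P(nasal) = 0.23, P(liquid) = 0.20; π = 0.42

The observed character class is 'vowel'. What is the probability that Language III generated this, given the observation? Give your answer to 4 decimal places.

0.2937

The responsibility of component k is P(Z=k) f_k(x) divided by Σ_j P(Z=j) f_j(x).
Component likelihoods at x = 'vowel':
  p_I = 0.3
  p_II = 0.26
  p_III = 0.16
Multiply by the mixture weights:
  P(Z=I)·p_I = 0.27 × 0.3 = 0.081
  P(Z=II)·p_II = 0.31 × 0.26 = 0.0806
  P(Z=III)·p_III = 0.42 × 0.16 = 0.0672
Denominator: 0.081 + 0.0806 + 0.0672 = 0.2288
P(Language III | 'vowel') ≈ 0.2937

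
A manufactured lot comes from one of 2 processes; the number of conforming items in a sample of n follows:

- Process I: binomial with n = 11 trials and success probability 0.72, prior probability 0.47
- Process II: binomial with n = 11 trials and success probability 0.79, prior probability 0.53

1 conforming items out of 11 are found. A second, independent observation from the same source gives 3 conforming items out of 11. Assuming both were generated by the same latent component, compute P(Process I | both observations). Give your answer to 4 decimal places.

0.9909

The responsibility of component k is π_k f_k(x) divided by Σ_j π_j f_j(x).
Since both observations come from the same component, the likelihood for component k is f_k(x₁)·f_k(x₂).
  p_I = [C(11,1)·0.72^1·0.28^10 = 11·0.72·2.96197e-06 = 2.34588e-05] × [0.00232673] = 5.45822e-08
  p_II = [C(11,1)·0.79^1·0.21^10 = 11·0.79·1.66799e-07 = 1.44948e-06] × [0.000307694] = 4.45997e-10
Unnormalised posteriors:
  π_I·p_I = 0.47 × 5.45822e-08 = 2.56536e-08
  π_II·p_II = 0.53 × 4.45997e-10 = 2.36379e-10
Evidence: 2.56536e-08 + 2.36379e-10 = 2.589e-08
So the posterior for Process I is 2.56536e-08 / 2.589e-08 ≈ 0.9909.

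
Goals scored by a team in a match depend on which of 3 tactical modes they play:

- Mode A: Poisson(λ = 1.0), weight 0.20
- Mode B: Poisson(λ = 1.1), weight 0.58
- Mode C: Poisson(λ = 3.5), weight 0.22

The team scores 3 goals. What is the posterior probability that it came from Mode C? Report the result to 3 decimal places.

0.463

P(component k | x) = π_k·f_k(x) / marginal(x), where marginal(x) = Σ_j π_j·f_j(x).
Poisson probabilities:
  f_A = e^(−1.0)·1.0^3/3! = 0.0613132
  f_B = e^(−1.1)·1.1^3/3! = 0.0738419
  f_C = e^(−3.5)·3.5^3/3! = 0.215785
Prior × likelihood for each component:
  π_A·f_A = 0.20 × 0.0613132 = 0.0122626
  π_B·f_B = 0.58 × 0.0738419 = 0.0428283
  π_C·f_C = 0.22 × 0.215785 = 0.0474728
Sum: 0.0122626 + 0.0428283 + 0.0474728 = 0.102564
Responsibility of Mode C: 0.0474728 / 0.102564 ≈ 0.463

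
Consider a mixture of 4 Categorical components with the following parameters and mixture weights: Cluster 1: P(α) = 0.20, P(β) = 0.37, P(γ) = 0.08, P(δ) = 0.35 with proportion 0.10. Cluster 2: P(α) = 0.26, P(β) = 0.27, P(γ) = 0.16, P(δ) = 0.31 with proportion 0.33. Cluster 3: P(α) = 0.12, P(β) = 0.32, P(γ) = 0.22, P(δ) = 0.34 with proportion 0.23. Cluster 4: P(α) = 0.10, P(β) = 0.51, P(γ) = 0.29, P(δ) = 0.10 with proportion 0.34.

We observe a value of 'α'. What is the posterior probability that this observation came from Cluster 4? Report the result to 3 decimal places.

0.203

Posterior ∝ prior × likelihood, so P(k | x) ∝ π_k f_k(x); normalise over all components.
Component likelihoods at x = 'α':
  p_1 = P(α | comp) = 0.20
  p_2 = P(α | comp) = 0.26
  p_3 = P(α | comp) = 0.12
  p_4 = P(α | comp) = 0.10
Weight by the priors:
  π_1·p_1 = 0.10 × 0.2 = 0.02
  π_2·p_2 = 0.33 × 0.26 = 0.0858
  π_3·p_3 = 0.23 × 0.12 = 0.0276
  π_4·p_4 = 0.34 × 0.1 = 0.034
Sum: 0.02 + 0.0858 + 0.0276 + 0.034 = 0.1674
P(Cluster 4 | 'α') = 0.034 / 0.1674 ≈ 0.203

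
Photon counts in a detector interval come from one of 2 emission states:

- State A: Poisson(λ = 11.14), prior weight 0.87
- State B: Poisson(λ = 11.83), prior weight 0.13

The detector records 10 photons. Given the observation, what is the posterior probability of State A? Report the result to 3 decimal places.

P(component k | x) = π_k·f_k(x) / marginal(x), where marginal(x) = Σ_j π_j·f_j(x).
Poisson probabilities:
  f_A = e^(−11.14)·11.14^10/10! = 0.117774
  f_B = e^(−11.83)·11.83^10/10! = 0.107741
Multiply by the mixture weights:
  π_A·f_A = 0.87 × 0.117774 = 0.102463
  π_B·f_B = 0.13 × 0.107741 = 0.0140063
Marginal: 0.102463 + 0.0140063 = 0.116469
P(State A | the observation) ≈ 0.880

0.880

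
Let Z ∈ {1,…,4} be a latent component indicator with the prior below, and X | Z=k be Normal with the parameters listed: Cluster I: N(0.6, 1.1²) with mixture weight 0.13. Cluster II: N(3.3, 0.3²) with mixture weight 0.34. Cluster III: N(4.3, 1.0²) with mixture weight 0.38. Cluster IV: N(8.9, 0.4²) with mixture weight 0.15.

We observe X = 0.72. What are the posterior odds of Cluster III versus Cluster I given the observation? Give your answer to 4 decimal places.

0.0053

Posterior odds = (w_i f_i(x)) / (w_j f_j(x)); the normalising sum cancels.
Normal densities:
  L_I = (1/(1.1·√(2π)))·exp(−(0.72−0.6)²/(2·1.1²)) = 0.362675·exp(-0.00595) = 0.360523
  L_II = (1/(0.3·√(2π)))·exp(−(0.72−3.3)²/(2·0.3²)) = 1.329808·exp(-36.98000) = 1.15765e-16
  L_III = (1/(1.0·√(2π)))·exp(−(0.72−4.3)²/(2·1.0²)) = 0.398942·exp(-6.40820) = 0.000657452
  L_IV = (1/(0.4·√(2π)))·exp(−(0.72−8.9)²/(2·0.4²)) = 0.997356·exp(-209.10125) = 1.53933e-91
Posterior odds = (w_III·L_III) / (w_I·L_I) = (0.38·0.000657452) / (0.13·0.360523) = 0.000249832 / 0.046868 ≈ 0.0053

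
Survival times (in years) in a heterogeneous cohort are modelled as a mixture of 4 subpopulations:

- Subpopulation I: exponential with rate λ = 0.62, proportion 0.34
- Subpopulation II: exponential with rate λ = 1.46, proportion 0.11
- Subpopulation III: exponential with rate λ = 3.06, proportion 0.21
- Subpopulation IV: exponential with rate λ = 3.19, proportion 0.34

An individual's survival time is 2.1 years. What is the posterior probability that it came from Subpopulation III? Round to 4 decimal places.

0.0155

The responsibility of component k is P(Z=k) f_k(x) divided by Σ_j P(Z=j) f_j(x).
Exponential densities:
  f_I = 0.168632
  f_II = 0.0680465
  f_III = 0.00495388
  f_IV = 0.00393054
Multiply by the mixture weights:
  P(Z=I)·f_I = 0.34 × 0.168632 = 0.0573349
  P(Z=II)·f_II = 0.11 × 0.0680465 = 0.00748512
  P(Z=III)·f_III = 0.21 × 0.00495388 = 0.00104031
  P(Z=IV)·f_IV = 0.34 × 0.00393054 = 0.00133638
Denominator: 0.0573349 + 0.00748512 + 0.00104031 + 0.00133638 = 0.0671967
P(Subpopulation III | 2.1 years) = 0.00104031 / 0.0671967 ≈ 0.0155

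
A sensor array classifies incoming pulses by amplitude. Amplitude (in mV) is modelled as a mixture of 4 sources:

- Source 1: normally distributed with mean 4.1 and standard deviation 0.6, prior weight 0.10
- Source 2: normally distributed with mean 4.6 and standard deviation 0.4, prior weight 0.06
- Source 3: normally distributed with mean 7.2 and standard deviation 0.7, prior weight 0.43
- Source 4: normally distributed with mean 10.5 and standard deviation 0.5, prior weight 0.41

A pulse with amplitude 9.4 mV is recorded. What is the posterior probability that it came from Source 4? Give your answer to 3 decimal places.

0.943

Posterior ∝ prior × likelihood, so P(k | x) ∝ π_k f_k(x); normalise over all components.
Normal densities:
  f_1 = (1/(0.6·√(2π)))·exp(−(9.4−4.1)²/(2·0.6²)) = 0.664904·exp(-39.01389) = 7.57255e-18
  f_2 = (1/(0.4·√(2π)))·exp(−(9.4−4.6)²/(2·0.4²)) = 0.997356·exp(-72.00000) = 5.36596e-32
  f_3 = (1/(0.7·√(2π)))·exp(−(9.4−7.2)²/(2·0.7²)) = 0.569918·exp(-4.93878) = 0.00408253
  f_4 = (1/(0.5·√(2π)))·exp(−(9.4−10.5)²/(2·0.5²)) = 0.797885·exp(-2.42000) = 0.0709492
Unnormalised posteriors:
  π_1·f_1 = 0.10 × 7.57255e-18 = 7.57255e-19
  π_2·f_2 = 0.06 × 5.36596e-32 = 3.21958e-33
  π_3·f_3 = 0.43 × 0.00408253 = 0.00175549
  π_4·f_4 = 0.41 × 0.0709492 = 0.0290892
Sum: 7.57255e-19 + 3.21958e-33 + 0.00175549 + 0.0290892 = 0.0308447
P(Source 4 | the observation) = 0.0290892 / 0.0308447 ≈ 0.943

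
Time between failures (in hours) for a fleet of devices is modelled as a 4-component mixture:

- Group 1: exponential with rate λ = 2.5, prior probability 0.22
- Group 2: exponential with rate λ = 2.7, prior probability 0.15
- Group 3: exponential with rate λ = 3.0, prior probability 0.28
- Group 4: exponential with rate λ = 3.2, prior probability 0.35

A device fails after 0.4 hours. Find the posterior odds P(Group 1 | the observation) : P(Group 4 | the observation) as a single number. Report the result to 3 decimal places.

Only the two components matter; the odds are (π_i f_i(x)) / (π_j f_j(x)).
Exponential densities:
  L_1 = 2.5·e^(−2.5·0.4) = 2.5·e^(−1.0000) = 0.919699
  L_2 = 2.7·e^(−2.7·0.4) = 2.7·e^(−1.0800) = 0.916908
  L_3 = 3.0·e^(−3.0·0.4) = 3.0·e^(−1.2000) = 0.903583
  L_4 = 3.2·e^(−3.2·0.4) = 3.2·e^(−1.2800) = 0.889719
Posterior odds = (π_1·L_1) / (π_4·L_4) = (0.22·0.919699) / (0.35·0.889719) = 0.202334 / 0.311402 ≈ 0.650

0.650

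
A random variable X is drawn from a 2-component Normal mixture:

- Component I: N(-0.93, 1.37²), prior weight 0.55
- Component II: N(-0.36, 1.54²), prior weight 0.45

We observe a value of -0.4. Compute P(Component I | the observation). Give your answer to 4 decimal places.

By Bayes' theorem, P(k | x) = P(Z=k) f_k(x) / Σ_j P(Z=j) f_j(x).
Normal densities:
  L_I = (1/(1.37·√(2π)))·exp(−(-0.4−-0.93)²/(2·1.37²)) = 0.291199·exp(-0.07483) = 0.270203
  L_II = (1/(1.54·√(2π)))·exp(−(-0.4−-0.36)²/(2·1.54²)) = 0.259053·exp(-0.00034) = 0.258966
Prior × likelihood for each component:
  P(Z=I)·L_I = 0.55 × 0.270203 = 0.148612
  P(Z=II)·L_II = 0.45 × 0.258966 = 0.116535
Marginal: 0.148612 + 0.116535 = 0.265147
So the posterior for Component I is 0.148612 / 0.265147 ≈ 0.5605.

0.5605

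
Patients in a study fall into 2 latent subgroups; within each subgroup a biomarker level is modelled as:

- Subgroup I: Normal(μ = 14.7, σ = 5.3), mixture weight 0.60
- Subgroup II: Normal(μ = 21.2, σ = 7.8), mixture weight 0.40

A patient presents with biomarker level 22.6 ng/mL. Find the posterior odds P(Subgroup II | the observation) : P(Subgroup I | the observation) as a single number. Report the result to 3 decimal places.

Only the two components matter; the odds are (w_i f_i(x)) / (w_j f_j(x)).
Component likelihoods at x = 22.6 ng/mL:
  p_I = (1/(5.3·√(2π)))·exp(−(22.6−14.7)²/(2·5.3²)) = 0.075272·exp(-1.11089) = 0.0247844
  p_II = (1/(7.8·√(2π)))·exp(−(22.6−21.2)²/(2·7.8²)) = 0.051146·exp(-0.01611) = 0.0503292
Odds = (0.40/0.60) × (0.0503292/0.0247844) = 0.666667 × 2.03068 ≈ 1.354

1.354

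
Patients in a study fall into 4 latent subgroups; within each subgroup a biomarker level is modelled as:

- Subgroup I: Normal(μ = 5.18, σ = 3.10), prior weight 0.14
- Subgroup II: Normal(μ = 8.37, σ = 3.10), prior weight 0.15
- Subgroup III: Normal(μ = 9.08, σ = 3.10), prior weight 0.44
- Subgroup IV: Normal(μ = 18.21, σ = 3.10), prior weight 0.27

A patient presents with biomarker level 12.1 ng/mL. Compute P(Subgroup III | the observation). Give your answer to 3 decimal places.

Posterior ∝ prior × likelihood, so P(k | x) ∝ w_k f_k(x); normalise over all components.
Evaluate each component's likelihood at the observed value:
  L_I = (1/(3.10·√(2π)))·exp(−(12.1−5.18)²/(2·3.10²)) = 0.128691·exp(-2.49149) = 0.0106539
  L_II = (1/(3.10·√(2π)))·exp(−(12.1−8.37)²/(2·3.10²)) = 0.128691·exp(-0.72388) = 0.0623983
  L_III = (1/(3.10·√(2π)))·exp(−(12.1−9.08)²/(2·3.10²)) = 0.128691·exp(-0.47453) = 0.0800689
  L_IV = (1/(3.10·√(2π)))·exp(−(12.1−18.21)²/(2·3.10²)) = 0.128691·exp(-1.94236) = 0.0184499
Weight by the priors:
  w_I·L_I = 0.14 × 0.0106539 = 0.00149155
  w_II·L_II = 0.15 × 0.0623983 = 0.00935975
  w_III·L_III = 0.44 × 0.0800689 = 0.0352303
  w_IV·L_IV = 0.27 × 0.0184499 = 0.00498147
Denominator: 0.00149155 + 0.00935975 + 0.0352303 + 0.00498147 = 0.0510631
So the posterior for Subgroup III is 0.0352303 / 0.0510631 ≈ 0.690.

0.690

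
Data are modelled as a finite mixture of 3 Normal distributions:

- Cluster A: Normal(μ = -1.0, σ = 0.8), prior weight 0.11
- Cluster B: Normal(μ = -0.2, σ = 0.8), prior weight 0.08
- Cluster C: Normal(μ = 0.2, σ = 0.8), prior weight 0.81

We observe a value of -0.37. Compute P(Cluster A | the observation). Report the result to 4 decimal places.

0.1025

Apply Bayes' rule: the posterior for each component is proportional to its prior times its likelihood at x.
Component likelihoods at x = -0.37:
  L_A = (1/(0.8·√(2π)))·exp(−(-0.37−-1.0)²/(2·0.8²)) = 0.498678·exp(-0.31008) = 0.365725
  L_B = (1/(0.8·√(2π)))·exp(−(-0.37−-0.2)²/(2·0.8²)) = 0.498678·exp(-0.02258) = 0.487545
  L_C = (1/(0.8·√(2π)))·exp(−(-0.37−0.2)²/(2·0.8²)) = 0.498678·exp(-0.25383) = 0.386887
Multiply by the mixture weights:
  w_A·L_A = 0.11 × 0.365725 = 0.0402298
  w_B·L_B = 0.08 × 0.487545 = 0.0390036
  w_C·L_C = 0.81 × 0.386887 = 0.313378
Denominator: 0.0402298 + 0.0390036 + 0.313378 = 0.392612
P(Cluster A | data) = 0.0402298 / 0.392612 ≈ 0.1025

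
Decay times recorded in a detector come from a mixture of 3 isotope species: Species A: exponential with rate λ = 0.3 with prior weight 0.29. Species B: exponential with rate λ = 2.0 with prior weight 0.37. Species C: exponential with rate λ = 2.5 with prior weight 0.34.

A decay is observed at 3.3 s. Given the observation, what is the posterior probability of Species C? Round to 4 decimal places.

0.0066

Posterior ∝ prior × likelihood, so P(k | x) ∝ π_k f_k(x); normalise over all components.
Component likelihoods at x = 3.3 s:
  L_A = 0.111473
  L_B = 0.00272074
  L_C = 0.000653146
Multiply by the mixture weights:
  π_A·L_A = 0.29 × 0.111473 = 0.0323272
  π_B·L_B = 0.37 × 0.00272074 = 0.00100667
  π_C·L_C = 0.34 × 0.000653146 = 0.00022207
Marginal: 0.0323272 + 0.00100667 + 0.00022207 = 0.0335559
Responsibility of Species C: 0.00022207 / 0.0335559 ≈ 0.0066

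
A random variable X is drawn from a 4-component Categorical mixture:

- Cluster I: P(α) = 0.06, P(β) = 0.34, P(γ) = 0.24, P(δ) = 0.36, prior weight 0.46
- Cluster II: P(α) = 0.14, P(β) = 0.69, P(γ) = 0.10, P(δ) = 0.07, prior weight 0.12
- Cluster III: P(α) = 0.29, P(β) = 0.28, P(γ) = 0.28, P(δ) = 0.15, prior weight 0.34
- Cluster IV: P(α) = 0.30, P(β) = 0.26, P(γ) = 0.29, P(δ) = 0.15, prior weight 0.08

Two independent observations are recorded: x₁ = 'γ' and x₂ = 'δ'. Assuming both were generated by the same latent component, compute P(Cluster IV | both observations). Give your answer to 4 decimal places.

The responsibility of component k is P(Z=k) f_k(x) divided by Σ_j P(Z=j) f_j(x).
Since both observations come from the same component, the likelihood for component k is f_k(x₁)·f_k(x₂).
  L_I = [0.24] × [0.36] = 0.0864
  L_II = [0.1] × [0.07] = 0.007
  L_III = [0.28] × [0.15] = 0.042
  L_IV = [0.29] × [0.15] = 0.0435
Unnormalised posteriors:
  P(Z=I)·L_I = 0.46 × 0.0864 = 0.039744
  P(Z=II)·L_II = 0.12 × 0.007 = 0.00084
  P(Z=III)·L_III = 0.34 × 0.042 = 0.01428
  P(Z=IV)·L_IV = 0.08 × 0.0435 = 0.00348
Evidence: 0.039744 + 0.00084 + 0.01428 + 0.00348 = 0.058344
P(Cluster IV | data) ≈ 0.0596

0.0596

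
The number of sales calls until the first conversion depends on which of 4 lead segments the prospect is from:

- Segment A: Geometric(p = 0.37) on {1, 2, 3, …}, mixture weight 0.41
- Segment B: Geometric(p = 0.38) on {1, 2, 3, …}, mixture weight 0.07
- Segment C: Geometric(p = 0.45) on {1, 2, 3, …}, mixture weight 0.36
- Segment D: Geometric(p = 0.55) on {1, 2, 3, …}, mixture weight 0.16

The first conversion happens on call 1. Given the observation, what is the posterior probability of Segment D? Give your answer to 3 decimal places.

P(component k | x) = π_k·f_k(x) / marginal(x), where marginal(x) = Σ_j π_j·f_j(x).
Geometric probabilities:
  L_A = 0.37·(1−0.37)^0 = 0.37·1 = 0.37
  L_B = 0.38·(1−0.38)^0 = 0.38·1 = 0.38
  L_C = 0.45·(1−0.45)^0 = 0.45·1 = 0.45
  L_D = 0.55·(1−0.55)^0 = 0.55·1 = 0.55
Multiply by the mixture weights:
  π_A·L_A = 0.41 × 0.37 = 0.1517
  π_B·L_B = 0.07 × 0.38 = 0.0266
  π_C·L_C = 0.36 × 0.45 = 0.162
  π_D·L_D = 0.16 × 0.55 = 0.088
Denominator: 0.1517 + 0.0266 + 0.162 + 0.088 = 0.4283
Responsibility of Segment D: 0.088 / 0.4283 ≈ 0.205

0.205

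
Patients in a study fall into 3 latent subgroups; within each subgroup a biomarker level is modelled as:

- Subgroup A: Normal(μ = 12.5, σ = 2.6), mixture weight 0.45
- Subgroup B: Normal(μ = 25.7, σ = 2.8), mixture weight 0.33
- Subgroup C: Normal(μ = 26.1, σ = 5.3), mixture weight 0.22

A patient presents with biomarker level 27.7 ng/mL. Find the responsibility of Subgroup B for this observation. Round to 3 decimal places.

0.697

By Bayes' theorem, P(k | x) = w_k f_k(x) / Σ_j w_j f_j(x).
Evaluate each component's likelihood at the observed value:
  f_A = 5.81278e-09
  f_B = 0.110398
  f_C = 0.0719191
Weight by the priors:
  w_A·f_A = 0.45 × 5.81278e-09 = 2.61575e-09
  w_B·f_B = 0.33 × 0.110398 = 0.0364315
  w_C·f_C = 0.22 × 0.0719191 = 0.0158222
Denominator: 2.61575e-09 + 0.0364315 + 0.0158222 = 0.0522537
P(Subgroup B | 27.7 ng/mL) = 0.0364315 / 0.0522537 ≈ 0.697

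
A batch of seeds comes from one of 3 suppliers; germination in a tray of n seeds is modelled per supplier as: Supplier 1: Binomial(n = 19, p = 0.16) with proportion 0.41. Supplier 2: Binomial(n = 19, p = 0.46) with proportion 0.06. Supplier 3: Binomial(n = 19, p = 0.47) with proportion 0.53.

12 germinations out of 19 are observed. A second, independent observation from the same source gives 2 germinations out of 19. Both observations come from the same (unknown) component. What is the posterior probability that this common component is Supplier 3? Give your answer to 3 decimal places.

By Bayes' theorem, P(k | x) = π_k f_k(x) / Σ_j π_j f_j(x).
Since both observations come from the same component, the likelihood for component k is f_k(x₁)·f_k(x₂).
  f_1 = [C(19,12)·0.16^12·0.84^7 = 50388·2.81475e-10·0.29509 = 4.18525e-06] × [0.225935] = 9.45596e-07
  f_2 = [C(19,12)·0.46^12·0.54^7 = 50388·8.97623e-05·0.0133893 = 0.0605588] × [0.00102142] = 6.18562e-05
  f_3 = [C(19,12)·0.47^12·0.53^7 = 50388·0.000116191·0.0117471 = 0.0687753] × [0.000776036] = 5.33721e-05
Multiply by the mixture weights:
  π_1·f_1 = 0.41 × 9.45596e-07 = 3.87695e-07
  π_2·f_2 = 0.06 × 6.18562e-05 = 3.71137e-06
  π_3·f_3 = 0.53 × 5.33721e-05 = 2.82872e-05
Evidence: 3.87695e-07 + 3.71137e-06 + 2.82872e-05 = 3.23863e-05
Responsibility of Supplier 3: 2.82872e-05 / 3.23863e-05 ≈ 0.873

0.873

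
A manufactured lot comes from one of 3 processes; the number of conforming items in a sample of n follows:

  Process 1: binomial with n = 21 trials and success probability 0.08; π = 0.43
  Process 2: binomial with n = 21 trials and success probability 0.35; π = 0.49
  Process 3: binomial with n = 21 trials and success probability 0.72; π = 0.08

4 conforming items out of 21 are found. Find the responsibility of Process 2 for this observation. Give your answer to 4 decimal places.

0.5321

The responsibility of component k is P(Z=k) f_k(x) divided by Σ_j P(Z=j) f_j(x).
Binomial probabilities:
  f_1 = C(21,4)·0.08^4·0.92^17 = 5985·4.096e-05·0.242322 = 0.0594042
  f_2 = C(21,4)·0.35^4·0.65^17 = 5985·0.0150062·0.000659974 = 0.0592739
  f_3 = C(21,4)·0.72^4·0.28^17 = 5985·0.268739·3.99656e-10 = 6.42807e-07
Weight by the priors:
  P(Z=1)·f_1 = 0.43 × 0.0594042 = 0.0255438
  P(Z=2)·f_2 = 0.49 × 0.0592739 = 0.0290442
  P(Z=3)·f_3 = 0.08 × 6.42807e-07 = 5.14246e-08
Marginal: 0.0255438 + 0.0290442 + 5.14246e-08 = 0.0545881
So the posterior for Process 2 is 0.0290442 / 0.0545881 ≈ 0.5321.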